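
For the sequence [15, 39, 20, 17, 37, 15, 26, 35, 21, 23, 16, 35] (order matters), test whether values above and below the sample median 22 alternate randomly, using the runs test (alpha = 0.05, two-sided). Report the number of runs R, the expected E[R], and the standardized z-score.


Step 1: Compute median = 22; label A = above, B = below.
Labels in order: BABBABAABABA  (n_A = 6, n_B = 6)
Step 2: Count runs R = 10.
Step 3: Under H0 (random ordering), E[R] = 2*n_A*n_B/(n_A+n_B) + 1 = 2*6*6/12 + 1 = 7.0000.
        Var[R] = 2*n_A*n_B*(2*n_A*n_B - n_A - n_B) / ((n_A+n_B)^2 * (n_A+n_B-1)) = 4320/1584 = 2.7273.
        SD[R] = 1.6514.
Step 4: Continuity-corrected z = (R - 0.5 - E[R]) / SD[R] = (10 - 0.5 - 7.0000) / 1.6514 = 1.5138.
Step 5: Two-sided p-value via normal approximation = 2*(1 - Phi(|z|)) = 0.130070.
Step 6: alpha = 0.05. fail to reject H0.

R = 10, z = 1.5138, p = 0.130070, fail to reject H0.


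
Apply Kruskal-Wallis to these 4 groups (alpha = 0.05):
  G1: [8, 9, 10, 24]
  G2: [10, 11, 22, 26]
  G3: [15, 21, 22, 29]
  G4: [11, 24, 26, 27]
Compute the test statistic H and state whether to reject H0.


Step 1: Combine all N = 16 observations and assign midranks.
sorted (value, group, rank): (8,G1,1), (9,G1,2), (10,G1,3.5), (10,G2,3.5), (11,G2,5.5), (11,G4,5.5), (15,G3,7), (21,G3,8), (22,G2,9.5), (22,G3,9.5), (24,G1,11.5), (24,G4,11.5), (26,G2,13.5), (26,G4,13.5), (27,G4,15), (29,G3,16)
Step 2: Sum ranks within each group.
R_1 = 18 (n_1 = 4)
R_2 = 32 (n_2 = 4)
R_3 = 40.5 (n_3 = 4)
R_4 = 45.5 (n_4 = 4)
Step 3: H = 12/(N(N+1)) * sum(R_i^2/n_i) - 3(N+1)
     = 12/(16*17) * (18^2/4 + 32^2/4 + 40.5^2/4 + 45.5^2/4) - 3*17
     = 0.044118 * 1264.62 - 51
     = 4.792279.
Step 4: Ties present; correction factor C = 1 - 30/(16^3 - 16) = 0.992647. Corrected H = 4.792279 / 0.992647 = 4.827778.
Step 5: Under H0, H ~ chi^2(3); p-value = 0.184851.
Step 6: alpha = 0.05. fail to reject H0.

H = 4.8278, df = 3, p = 0.184851, fail to reject H0.


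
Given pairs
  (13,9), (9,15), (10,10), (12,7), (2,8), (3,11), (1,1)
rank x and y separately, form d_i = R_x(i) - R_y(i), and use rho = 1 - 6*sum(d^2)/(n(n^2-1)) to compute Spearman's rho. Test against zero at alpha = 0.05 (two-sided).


Step 1: Rank x and y separately (midranks; no ties here).
rank(x): 13->7, 9->4, 10->5, 12->6, 2->2, 3->3, 1->1
rank(y): 9->4, 15->7, 10->5, 7->2, 8->3, 11->6, 1->1
Step 2: d_i = R_x(i) - R_y(i); compute d_i^2.
  (7-4)^2=9, (4-7)^2=9, (5-5)^2=0, (6-2)^2=16, (2-3)^2=1, (3-6)^2=9, (1-1)^2=0
sum(d^2) = 44.
Step 3: rho = 1 - 6*44 / (7*(7^2 - 1)) = 1 - 264/336 = 0.214286.
Step 4: Under H0, t = rho * sqrt((n-2)/(1-rho^2)) = 0.4906 ~ t(5).
Step 5: Two-sided p-value from the t-distribution with 5 df = 0.644512.
Step 6: alpha = 0.05. fail to reject H0.

rho = 0.2143, p = 0.644512, fail to reject H0 at alpha = 0.05.


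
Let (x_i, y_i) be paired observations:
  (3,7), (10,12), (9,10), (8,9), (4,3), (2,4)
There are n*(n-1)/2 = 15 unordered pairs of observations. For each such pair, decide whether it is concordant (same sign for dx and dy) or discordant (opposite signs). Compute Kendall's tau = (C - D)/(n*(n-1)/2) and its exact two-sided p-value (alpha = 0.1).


Step 1: Enumerate the 15 unordered pairs (i,j) with i<j and classify each by sign(x_j-x_i) * sign(y_j-y_i).
  (1,2):dx=+7,dy=+5->C; (1,3):dx=+6,dy=+3->C; (1,4):dx=+5,dy=+2->C; (1,5):dx=+1,dy=-4->D
  (1,6):dx=-1,dy=-3->C; (2,3):dx=-1,dy=-2->C; (2,4):dx=-2,dy=-3->C; (2,5):dx=-6,dy=-9->C
  (2,6):dx=-8,dy=-8->C; (3,4):dx=-1,dy=-1->C; (3,5):dx=-5,dy=-7->C; (3,6):dx=-7,dy=-6->C
  (4,5):dx=-4,dy=-6->C; (4,6):dx=-6,dy=-5->C; (5,6):dx=-2,dy=+1->D
Step 2: C = 13, D = 2, total pairs = 15.
Step 3: tau = (C - D)/(n(n-1)/2) = (13 - 2)/15 = 0.733333.
Step 4: Exact two-sided p-value (enumerate n! = 720 permutations of y under H0): p = 0.055556.
Step 5: alpha = 0.1. reject H0.

tau_b = 0.7333 (C=13, D=2), p = 0.055556, reject H0.


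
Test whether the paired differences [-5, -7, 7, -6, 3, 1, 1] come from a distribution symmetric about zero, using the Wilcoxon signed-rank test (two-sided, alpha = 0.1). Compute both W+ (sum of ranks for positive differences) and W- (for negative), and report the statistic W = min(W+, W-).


Step 1: Drop any zero differences (none here) and take |d_i|.
|d| = [5, 7, 7, 6, 3, 1, 1]
Step 2: Midrank |d_i| (ties get averaged ranks).
ranks: |5|->4, |7|->6.5, |7|->6.5, |6|->5, |3|->3, |1|->1.5, |1|->1.5
Step 3: Attach original signs; sum ranks with positive sign and with negative sign.
W+ = 6.5 + 3 + 1.5 + 1.5 = 12.5
W- = 4 + 6.5 + 5 = 15.5
(Check: W+ + W- = 28 should equal n(n+1)/2 = 28.)
Step 4: Test statistic W = min(W+, W-) = 12.5.
Step 5: Ties in |d|, so use the tie-corrected normal approximation.
        E[W] = n(n+1)/4 = 7*8/4 = 14.
        Tie groups: |d|=1 (t=2), |d|=7 (t=2); sum(t^3 - t) = 12.
        Var[W] = n(n+1)(2n+1)/24 - sum(t^3-t)/48 = 840/24 - 12/48 = 34.75.
        z = (W - E[W]) / sqrt(Var[W]) = (12.5 - 14) / 5.8949 = -0.2545.
        Two-sided p = 2*Phi(z) = 0.799143.
Step 6: alpha = 0.1. fail to reject H0.

W+ = 12.5, W- = 15.5, W = min = 12.5, p = 0.799143, fail to reject H0.


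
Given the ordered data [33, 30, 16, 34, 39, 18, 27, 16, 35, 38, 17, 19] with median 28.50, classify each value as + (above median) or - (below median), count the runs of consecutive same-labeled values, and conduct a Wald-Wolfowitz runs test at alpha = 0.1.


Step 1: Compute median = 28.50; label A = above, B = below.
Labels in order: AABAABBBAABB  (n_A = 6, n_B = 6)
Step 2: Count runs R = 6.
Step 3: Under H0 (random ordering), E[R] = 2*n_A*n_B/(n_A+n_B) + 1 = 2*6*6/12 + 1 = 7.0000.
        Var[R] = 2*n_A*n_B*(2*n_A*n_B - n_A - n_B) / ((n_A+n_B)^2 * (n_A+n_B-1)) = 4320/1584 = 2.7273.
        SD[R] = 1.6514.
Step 4: Continuity-corrected z = (R + 0.5 - E[R]) / SD[R] = (6 + 0.5 - 7.0000) / 1.6514 = -0.3028.
Step 5: Two-sided p-value via normal approximation = 2*(1 - Phi(|z|)) = 0.762069.
Step 6: alpha = 0.1. fail to reject H0.

R = 6, z = -0.3028, p = 0.762069, fail to reject H0.


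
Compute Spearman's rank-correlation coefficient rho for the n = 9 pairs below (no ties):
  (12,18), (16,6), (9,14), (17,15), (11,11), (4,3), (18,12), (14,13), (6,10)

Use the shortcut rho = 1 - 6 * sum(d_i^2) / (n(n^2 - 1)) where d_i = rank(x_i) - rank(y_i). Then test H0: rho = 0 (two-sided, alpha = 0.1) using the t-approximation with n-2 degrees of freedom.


Step 1: Rank x and y separately (midranks; no ties here).
rank(x): 12->5, 16->7, 9->3, 17->8, 11->4, 4->1, 18->9, 14->6, 6->2
rank(y): 18->9, 6->2, 14->7, 15->8, 11->4, 3->1, 12->5, 13->6, 10->3
Step 2: d_i = R_x(i) - R_y(i); compute d_i^2.
  (5-9)^2=16, (7-2)^2=25, (3-7)^2=16, (8-8)^2=0, (4-4)^2=0, (1-1)^2=0, (9-5)^2=16, (6-6)^2=0, (2-3)^2=1
sum(d^2) = 74.
Step 3: rho = 1 - 6*74 / (9*(9^2 - 1)) = 1 - 444/720 = 0.383333.
Step 4: Under H0, t = rho * sqrt((n-2)/(1-rho^2)) = 1.0981 ~ t(7).
Step 5: Two-sided p-value from the t-distribution with 7 df = 0.308495.
Step 6: alpha = 0.1. fail to reject H0.

rho = 0.3833, p = 0.308495, fail to reject H0 at alpha = 0.1.


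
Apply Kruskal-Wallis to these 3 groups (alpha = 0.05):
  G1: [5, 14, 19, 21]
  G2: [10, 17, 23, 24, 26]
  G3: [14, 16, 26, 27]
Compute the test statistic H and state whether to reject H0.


Step 1: Combine all N = 13 observations and assign midranks.
sorted (value, group, rank): (5,G1,1), (10,G2,2), (14,G1,3.5), (14,G3,3.5), (16,G3,5), (17,G2,6), (19,G1,7), (21,G1,8), (23,G2,9), (24,G2,10), (26,G2,11.5), (26,G3,11.5), (27,G3,13)
Step 2: Sum ranks within each group.
R_1 = 19.5 (n_1 = 4)
R_2 = 38.5 (n_2 = 5)
R_3 = 33 (n_3 = 4)
Step 3: H = 12/(N(N+1)) * sum(R_i^2/n_i) - 3(N+1)
     = 12/(13*14) * (19.5^2/4 + 38.5^2/5 + 33^2/4) - 3*14
     = 0.065934 * 663.763 - 42
     = 1.764560.
Step 4: Ties present; correction factor C = 1 - 12/(13^3 - 13) = 0.994505. Corrected H = 1.764560 / 0.994505 = 1.774309.
Step 5: Under H0, H ~ chi^2(2); p-value = 0.411826.
Step 6: alpha = 0.05. fail to reject H0.

H = 1.7743, df = 2, p = 0.411826, fail to reject H0.


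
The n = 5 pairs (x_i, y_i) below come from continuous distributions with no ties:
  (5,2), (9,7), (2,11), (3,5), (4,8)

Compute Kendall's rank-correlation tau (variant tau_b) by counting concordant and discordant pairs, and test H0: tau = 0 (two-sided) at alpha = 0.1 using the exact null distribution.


Step 1: Enumerate the 10 unordered pairs (i,j) with i<j and classify each by sign(x_j-x_i) * sign(y_j-y_i).
  (1,2):dx=+4,dy=+5->C; (1,3):dx=-3,dy=+9->D; (1,4):dx=-2,dy=+3->D; (1,5):dx=-1,dy=+6->D
  (2,3):dx=-7,dy=+4->D; (2,4):dx=-6,dy=-2->C; (2,5):dx=-5,dy=+1->D; (3,4):dx=+1,dy=-6->D
  (3,5):dx=+2,dy=-3->D; (4,5):dx=+1,dy=+3->C
Step 2: C = 3, D = 7, total pairs = 10.
Step 3: tau = (C - D)/(n(n-1)/2) = (3 - 7)/10 = -0.400000.
Step 4: Exact two-sided p-value (enumerate n! = 120 permutations of y under H0): p = 0.483333.
Step 5: alpha = 0.1. fail to reject H0.

tau_b = -0.4000 (C=3, D=7), p = 0.483333, fail to reject H0.


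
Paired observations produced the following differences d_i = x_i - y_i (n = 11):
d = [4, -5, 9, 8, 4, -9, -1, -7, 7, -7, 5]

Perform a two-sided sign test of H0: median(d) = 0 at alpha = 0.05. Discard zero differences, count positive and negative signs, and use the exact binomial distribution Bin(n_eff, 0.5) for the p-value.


Step 1: Discard zero differences. Original n = 11; n_eff = number of nonzero differences = 11.
Nonzero differences (with sign): +4, -5, +9, +8, +4, -9, -1, -7, +7, -7, +5
Step 2: Count signs: positive = 6, negative = 5.
Step 3: Under H0: P(positive) = 0.5, so the number of positives S ~ Bin(11, 0.5).
Step 4: Two-sided exact p-value = sum of Bin(11,0.5) probabilities at or below the observed probability = 1.000000.
Step 5: alpha = 0.05. fail to reject H0.

n_eff = 11, pos = 6, neg = 5, p = 1.000000, fail to reject H0.


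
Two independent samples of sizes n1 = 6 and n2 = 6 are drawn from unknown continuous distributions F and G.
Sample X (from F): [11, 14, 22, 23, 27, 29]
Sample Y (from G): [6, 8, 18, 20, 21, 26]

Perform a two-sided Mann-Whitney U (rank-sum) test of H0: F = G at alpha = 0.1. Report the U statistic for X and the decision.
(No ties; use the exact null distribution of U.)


Step 1: Combine and sort all 12 observations; assign midranks.
sorted (value, group): (6,Y), (8,Y), (11,X), (14,X), (18,Y), (20,Y), (21,Y), (22,X), (23,X), (26,Y), (27,X), (29,X)
ranks: 6->1, 8->2, 11->3, 14->4, 18->5, 20->6, 21->7, 22->8, 23->9, 26->10, 27->11, 29->12
Step 2: Rank sum for X: R1 = 3 + 4 + 8 + 9 + 11 + 12 = 47.
Step 3: U_X = R1 - n1(n1+1)/2 = 47 - 6*7/2 = 47 - 21 = 26.
       U_Y = n1*n2 - U_X = 36 - 26 = 10.
Step 4: No ties, so the exact null distribution of U (based on enumerating the C(12,6) = 924 equally likely rank assignments) gives the two-sided p-value.
Step 5: p-value = 0.240260; compare to alpha = 0.1. fail to reject H0.

U_X = 26, p = 0.240260, fail to reject H0 at alpha = 0.1.


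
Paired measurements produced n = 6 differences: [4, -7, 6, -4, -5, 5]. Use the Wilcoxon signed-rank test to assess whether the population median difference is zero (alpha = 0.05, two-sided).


Step 1: Drop any zero differences (none here) and take |d_i|.
|d| = [4, 7, 6, 4, 5, 5]
Step 2: Midrank |d_i| (ties get averaged ranks).
ranks: |4|->1.5, |7|->6, |6|->5, |4|->1.5, |5|->3.5, |5|->3.5
Step 3: Attach original signs; sum ranks with positive sign and with negative sign.
W+ = 1.5 + 5 + 3.5 = 10
W- = 6 + 1.5 + 3.5 = 11
(Check: W+ + W- = 21 should equal n(n+1)/2 = 21.)
Step 4: Test statistic W = min(W+, W-) = 10.
Step 5: Ties in |d|, so use the tie-corrected normal approximation.
        E[W] = n(n+1)/4 = 6*7/4 = 10.5.
        Tie groups: |d|=4 (t=2), |d|=5 (t=2); sum(t^3 - t) = 12.
        Var[W] = n(n+1)(2n+1)/24 - sum(t^3-t)/48 = 546/24 - 12/48 = 22.5.
        z = (W - E[W]) / sqrt(Var[W]) = (10 - 10.5) / 4.7434 = -0.1054.
        Two-sided p = 2*Phi(z) = 0.916051.
Step 6: alpha = 0.05. fail to reject H0.

W+ = 10, W- = 11, W = min = 10, p = 0.916051, fail to reject H0.


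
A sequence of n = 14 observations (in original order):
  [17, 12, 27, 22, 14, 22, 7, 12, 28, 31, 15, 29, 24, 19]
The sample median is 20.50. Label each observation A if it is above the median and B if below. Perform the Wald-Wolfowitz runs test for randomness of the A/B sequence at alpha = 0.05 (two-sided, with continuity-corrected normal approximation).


Step 1: Compute median = 20.50; label A = above, B = below.
Labels in order: BBAABABBAABAAB  (n_A = 7, n_B = 7)
Step 2: Count runs R = 9.
Step 3: Under H0 (random ordering), E[R] = 2*n_A*n_B/(n_A+n_B) + 1 = 2*7*7/14 + 1 = 8.0000.
        Var[R] = 2*n_A*n_B*(2*n_A*n_B - n_A - n_B) / ((n_A+n_B)^2 * (n_A+n_B-1)) = 8232/2548 = 3.2308.
        SD[R] = 1.7974.
Step 4: Continuity-corrected z = (R - 0.5 - E[R]) / SD[R] = (9 - 0.5 - 8.0000) / 1.7974 = 0.2782.
Step 5: Two-sided p-value via normal approximation = 2*(1 - Phi(|z|)) = 0.780879.
Step 6: alpha = 0.05. fail to reject H0.

R = 9, z = 0.2782, p = 0.780879, fail to reject H0.


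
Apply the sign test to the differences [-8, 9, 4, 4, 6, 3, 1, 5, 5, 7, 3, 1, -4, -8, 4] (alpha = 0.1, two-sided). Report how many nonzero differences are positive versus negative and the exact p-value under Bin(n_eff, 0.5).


Step 1: Discard zero differences. Original n = 15; n_eff = number of nonzero differences = 15.
Nonzero differences (with sign): -8, +9, +4, +4, +6, +3, +1, +5, +5, +7, +3, +1, -4, -8, +4
Step 2: Count signs: positive = 12, negative = 3.
Step 3: Under H0: P(positive) = 0.5, so the number of positives S ~ Bin(15, 0.5).
Step 4: Two-sided exact p-value = sum of Bin(15,0.5) probabilities at or below the observed probability = 0.035156.
Step 5: alpha = 0.1. reject H0.

n_eff = 15, pos = 12, neg = 3, p = 0.035156, reject H0.


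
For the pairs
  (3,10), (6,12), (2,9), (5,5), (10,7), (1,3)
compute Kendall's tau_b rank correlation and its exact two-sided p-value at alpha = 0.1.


Step 1: Enumerate the 15 unordered pairs (i,j) with i<j and classify each by sign(x_j-x_i) * sign(y_j-y_i).
  (1,2):dx=+3,dy=+2->C; (1,3):dx=-1,dy=-1->C; (1,4):dx=+2,dy=-5->D; (1,5):dx=+7,dy=-3->D
  (1,6):dx=-2,dy=-7->C; (2,3):dx=-4,dy=-3->C; (2,4):dx=-1,dy=-7->C; (2,5):dx=+4,dy=-5->D
  (2,6):dx=-5,dy=-9->C; (3,4):dx=+3,dy=-4->D; (3,5):dx=+8,dy=-2->D; (3,6):dx=-1,dy=-6->C
  (4,5):dx=+5,dy=+2->C; (4,6):dx=-4,dy=-2->C; (5,6):dx=-9,dy=-4->C
Step 2: C = 10, D = 5, total pairs = 15.
Step 3: tau = (C - D)/(n(n-1)/2) = (10 - 5)/15 = 0.333333.
Step 4: Exact two-sided p-value (enumerate n! = 720 permutations of y under H0): p = 0.469444.
Step 5: alpha = 0.1. fail to reject H0.

tau_b = 0.3333 (C=10, D=5), p = 0.469444, fail to reject H0.


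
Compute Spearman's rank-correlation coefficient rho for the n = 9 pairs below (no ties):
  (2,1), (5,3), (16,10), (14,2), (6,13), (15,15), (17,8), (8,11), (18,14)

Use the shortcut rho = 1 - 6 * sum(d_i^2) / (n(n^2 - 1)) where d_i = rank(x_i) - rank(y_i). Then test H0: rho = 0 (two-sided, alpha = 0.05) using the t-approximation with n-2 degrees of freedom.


Step 1: Rank x and y separately (midranks; no ties here).
rank(x): 2->1, 5->2, 16->7, 14->5, 6->3, 15->6, 17->8, 8->4, 18->9
rank(y): 1->1, 3->3, 10->5, 2->2, 13->7, 15->9, 8->4, 11->6, 14->8
Step 2: d_i = R_x(i) - R_y(i); compute d_i^2.
  (1-1)^2=0, (2-3)^2=1, (7-5)^2=4, (5-2)^2=9, (3-7)^2=16, (6-9)^2=9, (8-4)^2=16, (4-6)^2=4, (9-8)^2=1
sum(d^2) = 60.
Step 3: rho = 1 - 6*60 / (9*(9^2 - 1)) = 1 - 360/720 = 0.500000.
Step 4: Under H0, t = rho * sqrt((n-2)/(1-rho^2)) = 1.5275 ~ t(7).
Step 5: Two-sided p-value from the t-distribution with 7 df = 0.170471.
Step 6: alpha = 0.05. fail to reject H0.

rho = 0.5000, p = 0.170471, fail to reject H0 at alpha = 0.05.


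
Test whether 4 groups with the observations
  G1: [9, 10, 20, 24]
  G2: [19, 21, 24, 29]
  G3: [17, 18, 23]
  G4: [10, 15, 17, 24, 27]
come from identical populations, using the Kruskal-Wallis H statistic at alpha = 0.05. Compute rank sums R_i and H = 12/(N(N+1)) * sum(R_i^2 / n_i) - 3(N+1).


Step 1: Combine all N = 16 observations and assign midranks.
sorted (value, group, rank): (9,G1,1), (10,G1,2.5), (10,G4,2.5), (15,G4,4), (17,G3,5.5), (17,G4,5.5), (18,G3,7), (19,G2,8), (20,G1,9), (21,G2,10), (23,G3,11), (24,G1,13), (24,G2,13), (24,G4,13), (27,G4,15), (29,G2,16)
Step 2: Sum ranks within each group.
R_1 = 25.5 (n_1 = 4)
R_2 = 47 (n_2 = 4)
R_3 = 23.5 (n_3 = 3)
R_4 = 40 (n_4 = 5)
Step 3: H = 12/(N(N+1)) * sum(R_i^2/n_i) - 3(N+1)
     = 12/(16*17) * (25.5^2/4 + 47^2/4 + 23.5^2/3 + 40^2/5) - 3*17
     = 0.044118 * 1218.9 - 51
     = 2.774816.
Step 4: Ties present; correction factor C = 1 - 36/(16^3 - 16) = 0.991176. Corrected H = 2.774816 / 0.991176 = 2.799518.
Step 5: Under H0, H ~ chi^2(3); p-value = 0.423579.
Step 6: alpha = 0.05. fail to reject H0.

H = 2.7995, df = 3, p = 0.423579, fail to reject H0.


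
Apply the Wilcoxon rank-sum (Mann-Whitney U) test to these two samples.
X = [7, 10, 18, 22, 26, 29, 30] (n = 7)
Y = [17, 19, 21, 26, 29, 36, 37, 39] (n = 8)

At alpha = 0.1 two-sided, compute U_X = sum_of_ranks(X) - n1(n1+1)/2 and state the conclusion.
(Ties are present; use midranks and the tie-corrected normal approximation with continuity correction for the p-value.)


Step 1: Combine and sort all 15 observations; assign midranks.
sorted (value, group): (7,X), (10,X), (17,Y), (18,X), (19,Y), (21,Y), (22,X), (26,X), (26,Y), (29,X), (29,Y), (30,X), (36,Y), (37,Y), (39,Y)
ranks: 7->1, 10->2, 17->3, 18->4, 19->5, 21->6, 22->7, 26->8.5, 26->8.5, 29->10.5, 29->10.5, 30->12, 36->13, 37->14, 39->15
Step 2: Rank sum for X: R1 = 1 + 2 + 4 + 7 + 8.5 + 10.5 + 12 = 45.
Step 3: U_X = R1 - n1(n1+1)/2 = 45 - 7*8/2 = 45 - 28 = 17.
       U_Y = n1*n2 - U_X = 56 - 17 = 39.
Step 4: Ties are present, so use the tie-corrected normal approximation (with continuity correction) for the p-value.
Step 5: p-value = 0.223485; compare to alpha = 0.1. fail to reject H0.

U_X = 17, p = 0.223485, fail to reject H0 at alpha = 0.1.


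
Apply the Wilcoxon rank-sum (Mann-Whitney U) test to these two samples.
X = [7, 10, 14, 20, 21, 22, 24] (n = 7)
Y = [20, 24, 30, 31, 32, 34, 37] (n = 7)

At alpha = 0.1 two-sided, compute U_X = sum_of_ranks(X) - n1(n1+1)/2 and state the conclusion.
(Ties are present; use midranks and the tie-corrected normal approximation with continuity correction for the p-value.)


Step 1: Combine and sort all 14 observations; assign midranks.
sorted (value, group): (7,X), (10,X), (14,X), (20,X), (20,Y), (21,X), (22,X), (24,X), (24,Y), (30,Y), (31,Y), (32,Y), (34,Y), (37,Y)
ranks: 7->1, 10->2, 14->3, 20->4.5, 20->4.5, 21->6, 22->7, 24->8.5, 24->8.5, 30->10, 31->11, 32->12, 34->13, 37->14
Step 2: Rank sum for X: R1 = 1 + 2 + 3 + 4.5 + 6 + 7 + 8.5 = 32.
Step 3: U_X = R1 - n1(n1+1)/2 = 32 - 7*8/2 = 32 - 28 = 4.
       U_Y = n1*n2 - U_X = 49 - 4 = 45.
Step 4: Ties are present, so use the tie-corrected normal approximation (with continuity correction) for the p-value.
Step 5: p-value = 0.010433; compare to alpha = 0.1. reject H0.

U_X = 4, p = 0.010433, reject H0 at alpha = 0.1.


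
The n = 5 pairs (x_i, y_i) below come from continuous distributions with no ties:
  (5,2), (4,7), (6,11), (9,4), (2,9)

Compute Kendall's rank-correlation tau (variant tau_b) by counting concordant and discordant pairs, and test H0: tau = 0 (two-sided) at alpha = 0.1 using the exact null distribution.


Step 1: Enumerate the 10 unordered pairs (i,j) with i<j and classify each by sign(x_j-x_i) * sign(y_j-y_i).
  (1,2):dx=-1,dy=+5->D; (1,3):dx=+1,dy=+9->C; (1,4):dx=+4,dy=+2->C; (1,5):dx=-3,dy=+7->D
  (2,3):dx=+2,dy=+4->C; (2,4):dx=+5,dy=-3->D; (2,5):dx=-2,dy=+2->D; (3,4):dx=+3,dy=-7->D
  (3,5):dx=-4,dy=-2->C; (4,5):dx=-7,dy=+5->D
Step 2: C = 4, D = 6, total pairs = 10.
Step 3: tau = (C - D)/(n(n-1)/2) = (4 - 6)/10 = -0.200000.
Step 4: Exact two-sided p-value (enumerate n! = 120 permutations of y under H0): p = 0.816667.
Step 5: alpha = 0.1. fail to reject H0.

tau_b = -0.2000 (C=4, D=6), p = 0.816667, fail to reject H0.


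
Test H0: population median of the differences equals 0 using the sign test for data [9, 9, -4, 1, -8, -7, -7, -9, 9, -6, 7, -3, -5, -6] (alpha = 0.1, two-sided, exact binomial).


Step 1: Discard zero differences. Original n = 14; n_eff = number of nonzero differences = 14.
Nonzero differences (with sign): +9, +9, -4, +1, -8, -7, -7, -9, +9, -6, +7, -3, -5, -6
Step 2: Count signs: positive = 5, negative = 9.
Step 3: Under H0: P(positive) = 0.5, so the number of positives S ~ Bin(14, 0.5).
Step 4: Two-sided exact p-value = sum of Bin(14,0.5) probabilities at or below the observed probability = 0.423950.
Step 5: alpha = 0.1. fail to reject H0.

n_eff = 14, pos = 5, neg = 9, p = 0.423950, fail to reject H0.


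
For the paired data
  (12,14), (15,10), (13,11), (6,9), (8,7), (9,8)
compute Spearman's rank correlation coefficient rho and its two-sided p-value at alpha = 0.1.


Step 1: Rank x and y separately (midranks; no ties here).
rank(x): 12->4, 15->6, 13->5, 6->1, 8->2, 9->3
rank(y): 14->6, 10->4, 11->5, 9->3, 7->1, 8->2
Step 2: d_i = R_x(i) - R_y(i); compute d_i^2.
  (4-6)^2=4, (6-4)^2=4, (5-5)^2=0, (1-3)^2=4, (2-1)^2=1, (3-2)^2=1
sum(d^2) = 14.
Step 3: rho = 1 - 6*14 / (6*(6^2 - 1)) = 1 - 84/210 = 0.600000.
Step 4: Under H0, t = rho * sqrt((n-2)/(1-rho^2)) = 1.5000 ~ t(4).
Step 5: Two-sided p-value from the t-distribution with 4 df = 0.208000.
Step 6: alpha = 0.1. fail to reject H0.

rho = 0.6000, p = 0.208000, fail to reject H0 at alpha = 0.1.


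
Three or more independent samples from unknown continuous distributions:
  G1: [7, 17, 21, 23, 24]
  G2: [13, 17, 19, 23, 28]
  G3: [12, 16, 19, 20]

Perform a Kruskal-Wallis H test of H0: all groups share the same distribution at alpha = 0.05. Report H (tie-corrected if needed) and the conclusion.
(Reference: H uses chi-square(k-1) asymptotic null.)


Step 1: Combine all N = 14 observations and assign midranks.
sorted (value, group, rank): (7,G1,1), (12,G3,2), (13,G2,3), (16,G3,4), (17,G1,5.5), (17,G2,5.5), (19,G2,7.5), (19,G3,7.5), (20,G3,9), (21,G1,10), (23,G1,11.5), (23,G2,11.5), (24,G1,13), (28,G2,14)
Step 2: Sum ranks within each group.
R_1 = 41 (n_1 = 5)
R_2 = 41.5 (n_2 = 5)
R_3 = 22.5 (n_3 = 4)
Step 3: H = 12/(N(N+1)) * sum(R_i^2/n_i) - 3(N+1)
     = 12/(14*15) * (41^2/5 + 41.5^2/5 + 22.5^2/4) - 3*15
     = 0.057143 * 807.212 - 45
     = 1.126429.
Step 4: Ties present; correction factor C = 1 - 18/(14^3 - 14) = 0.993407. Corrected H = 1.126429 / 0.993407 = 1.133905.
Step 5: Under H0, H ~ chi^2(2); p-value = 0.567252.
Step 6: alpha = 0.05. fail to reject H0.

H = 1.1339, df = 2, p = 0.567252, fail to reject H0.


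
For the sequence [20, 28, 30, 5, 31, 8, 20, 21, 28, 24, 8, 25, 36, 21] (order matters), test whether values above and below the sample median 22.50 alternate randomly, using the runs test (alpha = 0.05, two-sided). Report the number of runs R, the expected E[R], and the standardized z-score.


Step 1: Compute median = 22.50; label A = above, B = below.
Labels in order: BAABABBBAABAAB  (n_A = 7, n_B = 7)
Step 2: Count runs R = 9.
Step 3: Under H0 (random ordering), E[R] = 2*n_A*n_B/(n_A+n_B) + 1 = 2*7*7/14 + 1 = 8.0000.
        Var[R] = 2*n_A*n_B*(2*n_A*n_B - n_A - n_B) / ((n_A+n_B)^2 * (n_A+n_B-1)) = 8232/2548 = 3.2308.
        SD[R] = 1.7974.
Step 4: Continuity-corrected z = (R - 0.5 - E[R]) / SD[R] = (9 - 0.5 - 8.0000) / 1.7974 = 0.2782.
Step 5: Two-sided p-value via normal approximation = 2*(1 - Phi(|z|)) = 0.780879.
Step 6: alpha = 0.05. fail to reject H0.

R = 9, z = 0.2782, p = 0.780879, fail to reject H0.


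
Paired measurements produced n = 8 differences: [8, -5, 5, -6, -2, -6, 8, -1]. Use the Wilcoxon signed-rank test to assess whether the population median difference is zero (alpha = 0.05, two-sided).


Step 1: Drop any zero differences (none here) and take |d_i|.
|d| = [8, 5, 5, 6, 2, 6, 8, 1]
Step 2: Midrank |d_i| (ties get averaged ranks).
ranks: |8|->7.5, |5|->3.5, |5|->3.5, |6|->5.5, |2|->2, |6|->5.5, |8|->7.5, |1|->1
Step 3: Attach original signs; sum ranks with positive sign and with negative sign.
W+ = 7.5 + 3.5 + 7.5 = 18.5
W- = 3.5 + 5.5 + 2 + 5.5 + 1 = 17.5
(Check: W+ + W- = 36 should equal n(n+1)/2 = 36.)
Step 4: Test statistic W = min(W+, W-) = 17.5.
Step 5: Ties in |d|, so use the tie-corrected normal approximation.
        E[W] = n(n+1)/4 = 8*9/4 = 18.
        Tie groups: |d|=5 (t=2), |d|=6 (t=2), |d|=8 (t=2); sum(t^3 - t) = 18.
        Var[W] = n(n+1)(2n+1)/24 - sum(t^3-t)/48 = 1224/24 - 18/48 = 50.625.
        z = (W - E[W]) / sqrt(Var[W]) = (17.5 - 18) / 7.1151 = -0.0703.
        Two-sided p = 2*Phi(z) = 0.943977.
Step 6: alpha = 0.05. fail to reject H0.

W+ = 18.5, W- = 17.5, W = min = 17.5, p = 0.943977, fail to reject H0.


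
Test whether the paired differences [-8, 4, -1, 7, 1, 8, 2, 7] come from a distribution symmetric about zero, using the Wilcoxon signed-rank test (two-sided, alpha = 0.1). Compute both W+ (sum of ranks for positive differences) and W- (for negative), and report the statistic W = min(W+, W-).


Step 1: Drop any zero differences (none here) and take |d_i|.
|d| = [8, 4, 1, 7, 1, 8, 2, 7]
Step 2: Midrank |d_i| (ties get averaged ranks).
ranks: |8|->7.5, |4|->4, |1|->1.5, |7|->5.5, |1|->1.5, |8|->7.5, |2|->3, |7|->5.5
Step 3: Attach original signs; sum ranks with positive sign and with negative sign.
W+ = 4 + 5.5 + 1.5 + 7.5 + 3 + 5.5 = 27
W- = 7.5 + 1.5 = 9
(Check: W+ + W- = 36 should equal n(n+1)/2 = 36.)
Step 4: Test statistic W = min(W+, W-) = 9.
Step 5: Ties in |d|, so use the tie-corrected normal approximation.
        E[W] = n(n+1)/4 = 8*9/4 = 18.
        Tie groups: |d|=1 (t=2), |d|=7 (t=2), |d|=8 (t=2); sum(t^3 - t) = 18.
        Var[W] = n(n+1)(2n+1)/24 - sum(t^3-t)/48 = 1224/24 - 18/48 = 50.625.
        z = (W - E[W]) / sqrt(Var[W]) = (9 - 18) / 7.1151 = -1.2649.
        Two-sided p = 2*Phi(z) = 0.205903.
Step 6: alpha = 0.1. fail to reject H0.

W+ = 27, W- = 9, W = min = 9, p = 0.205903, fail to reject H0.


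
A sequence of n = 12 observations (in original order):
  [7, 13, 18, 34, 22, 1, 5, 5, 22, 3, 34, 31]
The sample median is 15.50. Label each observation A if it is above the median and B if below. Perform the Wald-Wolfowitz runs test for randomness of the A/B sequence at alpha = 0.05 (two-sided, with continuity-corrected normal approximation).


Step 1: Compute median = 15.50; label A = above, B = below.
Labels in order: BBAAABBBABAA  (n_A = 6, n_B = 6)
Step 2: Count runs R = 6.
Step 3: Under H0 (random ordering), E[R] = 2*n_A*n_B/(n_A+n_B) + 1 = 2*6*6/12 + 1 = 7.0000.
        Var[R] = 2*n_A*n_B*(2*n_A*n_B - n_A - n_B) / ((n_A+n_B)^2 * (n_A+n_B-1)) = 4320/1584 = 2.7273.
        SD[R] = 1.6514.
Step 4: Continuity-corrected z = (R + 0.5 - E[R]) / SD[R] = (6 + 0.5 - 7.0000) / 1.6514 = -0.3028.
Step 5: Two-sided p-value via normal approximation = 2*(1 - Phi(|z|)) = 0.762069.
Step 6: alpha = 0.05. fail to reject H0.

R = 6, z = -0.3028, p = 0.762069, fail to reject H0.


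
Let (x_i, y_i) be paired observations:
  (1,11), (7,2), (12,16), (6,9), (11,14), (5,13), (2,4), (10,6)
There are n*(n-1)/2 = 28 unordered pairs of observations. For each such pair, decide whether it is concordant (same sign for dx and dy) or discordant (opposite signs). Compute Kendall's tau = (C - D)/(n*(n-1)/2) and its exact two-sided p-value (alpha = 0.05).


Step 1: Enumerate the 28 unordered pairs (i,j) with i<j and classify each by sign(x_j-x_i) * sign(y_j-y_i).
  (1,2):dx=+6,dy=-9->D; (1,3):dx=+11,dy=+5->C; (1,4):dx=+5,dy=-2->D; (1,5):dx=+10,dy=+3->C
  (1,6):dx=+4,dy=+2->C; (1,7):dx=+1,dy=-7->D; (1,8):dx=+9,dy=-5->D; (2,3):dx=+5,dy=+14->C
  (2,4):dx=-1,dy=+7->D; (2,5):dx=+4,dy=+12->C; (2,6):dx=-2,dy=+11->D; (2,7):dx=-5,dy=+2->D
  (2,8):dx=+3,dy=+4->C; (3,4):dx=-6,dy=-7->C; (3,5):dx=-1,dy=-2->C; (3,6):dx=-7,dy=-3->C
  (3,7):dx=-10,dy=-12->C; (3,8):dx=-2,dy=-10->C; (4,5):dx=+5,dy=+5->C; (4,6):dx=-1,dy=+4->D
  (4,7):dx=-4,dy=-5->C; (4,8):dx=+4,dy=-3->D; (5,6):dx=-6,dy=-1->C; (5,7):dx=-9,dy=-10->C
  (5,8):dx=-1,dy=-8->C; (6,7):dx=-3,dy=-9->C; (6,8):dx=+5,dy=-7->D; (7,8):dx=+8,dy=+2->C
Step 2: C = 18, D = 10, total pairs = 28.
Step 3: tau = (C - D)/(n(n-1)/2) = (18 - 10)/28 = 0.285714.
Step 4: Exact two-sided p-value (enumerate n! = 40320 permutations of y under H0): p = 0.398760.
Step 5: alpha = 0.05. fail to reject H0.

tau_b = 0.2857 (C=18, D=10), p = 0.398760, fail to reject H0.


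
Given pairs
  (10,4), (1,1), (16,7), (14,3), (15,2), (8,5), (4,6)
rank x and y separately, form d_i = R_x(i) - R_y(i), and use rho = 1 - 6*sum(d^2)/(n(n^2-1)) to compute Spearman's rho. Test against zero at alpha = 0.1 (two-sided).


Step 1: Rank x and y separately (midranks; no ties here).
rank(x): 10->4, 1->1, 16->7, 14->5, 15->6, 8->3, 4->2
rank(y): 4->4, 1->1, 7->7, 3->3, 2->2, 5->5, 6->6
Step 2: d_i = R_x(i) - R_y(i); compute d_i^2.
  (4-4)^2=0, (1-1)^2=0, (7-7)^2=0, (5-3)^2=4, (6-2)^2=16, (3-5)^2=4, (2-6)^2=16
sum(d^2) = 40.
Step 3: rho = 1 - 6*40 / (7*(7^2 - 1)) = 1 - 240/336 = 0.285714.
Step 4: Under H0, t = rho * sqrt((n-2)/(1-rho^2)) = 0.6667 ~ t(5).
Step 5: Two-sided p-value from the t-distribution with 5 df = 0.534509.
Step 6: alpha = 0.1. fail to reject H0.

rho = 0.2857, p = 0.534509, fail to reject H0 at alpha = 0.1.


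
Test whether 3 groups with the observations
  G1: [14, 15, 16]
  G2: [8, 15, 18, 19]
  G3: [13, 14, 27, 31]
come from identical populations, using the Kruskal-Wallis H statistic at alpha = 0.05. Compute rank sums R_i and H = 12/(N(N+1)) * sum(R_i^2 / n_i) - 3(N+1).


Step 1: Combine all N = 11 observations and assign midranks.
sorted (value, group, rank): (8,G2,1), (13,G3,2), (14,G1,3.5), (14,G3,3.5), (15,G1,5.5), (15,G2,5.5), (16,G1,7), (18,G2,8), (19,G2,9), (27,G3,10), (31,G3,11)
Step 2: Sum ranks within each group.
R_1 = 16 (n_1 = 3)
R_2 = 23.5 (n_2 = 4)
R_3 = 26.5 (n_3 = 4)
Step 3: H = 12/(N(N+1)) * sum(R_i^2/n_i) - 3(N+1)
     = 12/(11*12) * (16^2/3 + 23.5^2/4 + 26.5^2/4) - 3*12
     = 0.090909 * 398.958 - 36
     = 0.268939.
Step 4: Ties present; correction factor C = 1 - 12/(11^3 - 11) = 0.990909. Corrected H = 0.268939 / 0.990909 = 0.271407.
Step 5: Under H0, H ~ chi^2(2); p-value = 0.873102.
Step 6: alpha = 0.05. fail to reject H0.

H = 0.2714, df = 2, p = 0.873102, fail to reject H0.


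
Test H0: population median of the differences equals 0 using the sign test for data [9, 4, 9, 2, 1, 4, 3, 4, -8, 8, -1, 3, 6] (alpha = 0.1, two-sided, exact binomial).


Step 1: Discard zero differences. Original n = 13; n_eff = number of nonzero differences = 13.
Nonzero differences (with sign): +9, +4, +9, +2, +1, +4, +3, +4, -8, +8, -1, +3, +6
Step 2: Count signs: positive = 11, negative = 2.
Step 3: Under H0: P(positive) = 0.5, so the number of positives S ~ Bin(13, 0.5).
Step 4: Two-sided exact p-value = sum of Bin(13,0.5) probabilities at or below the observed probability = 0.022461.
Step 5: alpha = 0.1. reject H0.

n_eff = 13, pos = 11, neg = 2, p = 0.022461, reject H0.


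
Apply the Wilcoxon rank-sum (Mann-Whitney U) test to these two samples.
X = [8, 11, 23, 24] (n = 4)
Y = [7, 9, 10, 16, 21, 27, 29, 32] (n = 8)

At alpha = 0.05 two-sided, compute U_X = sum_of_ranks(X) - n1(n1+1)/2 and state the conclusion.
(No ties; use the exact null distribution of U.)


Step 1: Combine and sort all 12 observations; assign midranks.
sorted (value, group): (7,Y), (8,X), (9,Y), (10,Y), (11,X), (16,Y), (21,Y), (23,X), (24,X), (27,Y), (29,Y), (32,Y)
ranks: 7->1, 8->2, 9->3, 10->4, 11->5, 16->6, 21->7, 23->8, 24->9, 27->10, 29->11, 32->12
Step 2: Rank sum for X: R1 = 2 + 5 + 8 + 9 = 24.
Step 3: U_X = R1 - n1(n1+1)/2 = 24 - 4*5/2 = 24 - 10 = 14.
       U_Y = n1*n2 - U_X = 32 - 14 = 18.
Step 4: No ties, so the exact null distribution of U (based on enumerating the C(12,4) = 495 equally likely rank assignments) gives the two-sided p-value.
Step 5: p-value = 0.808081; compare to alpha = 0.05. fail to reject H0.

U_X = 14, p = 0.808081, fail to reject H0 at alpha = 0.05.


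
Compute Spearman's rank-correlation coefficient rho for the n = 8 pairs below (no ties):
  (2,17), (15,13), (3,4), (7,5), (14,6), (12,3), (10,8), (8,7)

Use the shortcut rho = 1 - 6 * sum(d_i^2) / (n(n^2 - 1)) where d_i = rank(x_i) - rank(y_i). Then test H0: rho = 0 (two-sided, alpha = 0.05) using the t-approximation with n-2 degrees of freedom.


Step 1: Rank x and y separately (midranks; no ties here).
rank(x): 2->1, 15->8, 3->2, 7->3, 14->7, 12->6, 10->5, 8->4
rank(y): 17->8, 13->7, 4->2, 5->3, 6->4, 3->1, 8->6, 7->5
Step 2: d_i = R_x(i) - R_y(i); compute d_i^2.
  (1-8)^2=49, (8-7)^2=1, (2-2)^2=0, (3-3)^2=0, (7-4)^2=9, (6-1)^2=25, (5-6)^2=1, (4-5)^2=1
sum(d^2) = 86.
Step 3: rho = 1 - 6*86 / (8*(8^2 - 1)) = 1 - 516/504 = -0.023810.
Step 4: Under H0, t = rho * sqrt((n-2)/(1-rho^2)) = -0.0583 ~ t(6).
Step 5: Two-sided p-value from the t-distribution with 6 df = 0.955374.
Step 6: alpha = 0.05. fail to reject H0.

rho = -0.0238, p = 0.955374, fail to reject H0 at alpha = 0.05.


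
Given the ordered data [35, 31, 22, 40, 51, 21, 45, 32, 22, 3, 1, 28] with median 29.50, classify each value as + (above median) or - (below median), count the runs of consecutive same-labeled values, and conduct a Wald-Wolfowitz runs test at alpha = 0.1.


Step 1: Compute median = 29.50; label A = above, B = below.
Labels in order: AABAABAABBBB  (n_A = 6, n_B = 6)
Step 2: Count runs R = 6.
Step 3: Under H0 (random ordering), E[R] = 2*n_A*n_B/(n_A+n_B) + 1 = 2*6*6/12 + 1 = 7.0000.
        Var[R] = 2*n_A*n_B*(2*n_A*n_B - n_A - n_B) / ((n_A+n_B)^2 * (n_A+n_B-1)) = 4320/1584 = 2.7273.
        SD[R] = 1.6514.
Step 4: Continuity-corrected z = (R + 0.5 - E[R]) / SD[R] = (6 + 0.5 - 7.0000) / 1.6514 = -0.3028.
Step 5: Two-sided p-value via normal approximation = 2*(1 - Phi(|z|)) = 0.762069.
Step 6: alpha = 0.1. fail to reject H0.

R = 6, z = -0.3028, p = 0.762069, fail to reject H0.


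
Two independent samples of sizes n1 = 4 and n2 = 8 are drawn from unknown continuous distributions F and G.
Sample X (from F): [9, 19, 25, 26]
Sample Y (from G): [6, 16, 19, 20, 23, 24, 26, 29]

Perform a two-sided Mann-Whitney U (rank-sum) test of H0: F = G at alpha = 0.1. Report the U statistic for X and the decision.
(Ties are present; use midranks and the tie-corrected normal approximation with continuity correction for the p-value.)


Step 1: Combine and sort all 12 observations; assign midranks.
sorted (value, group): (6,Y), (9,X), (16,Y), (19,X), (19,Y), (20,Y), (23,Y), (24,Y), (25,X), (26,X), (26,Y), (29,Y)
ranks: 6->1, 9->2, 16->3, 19->4.5, 19->4.5, 20->6, 23->7, 24->8, 25->9, 26->10.5, 26->10.5, 29->12
Step 2: Rank sum for X: R1 = 2 + 4.5 + 9 + 10.5 = 26.
Step 3: U_X = R1 - n1(n1+1)/2 = 26 - 4*5/2 = 26 - 10 = 16.
       U_Y = n1*n2 - U_X = 32 - 16 = 16.
Step 4: Ties are present, so use the tie-corrected normal approximation (with continuity correction) for the p-value.
Step 5: p-value = 1.000000; compare to alpha = 0.1. fail to reject H0.

U_X = 16, p = 1.000000, fail to reject H0 at alpha = 0.1.


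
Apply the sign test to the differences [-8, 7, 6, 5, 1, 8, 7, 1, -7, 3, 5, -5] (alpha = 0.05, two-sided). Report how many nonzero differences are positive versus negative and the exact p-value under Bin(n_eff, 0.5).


Step 1: Discard zero differences. Original n = 12; n_eff = number of nonzero differences = 12.
Nonzero differences (with sign): -8, +7, +6, +5, +1, +8, +7, +1, -7, +3, +5, -5
Step 2: Count signs: positive = 9, negative = 3.
Step 3: Under H0: P(positive) = 0.5, so the number of positives S ~ Bin(12, 0.5).
Step 4: Two-sided exact p-value = sum of Bin(12,0.5) probabilities at or below the observed probability = 0.145996.
Step 5: alpha = 0.05. fail to reject H0.

n_eff = 12, pos = 9, neg = 3, p = 0.145996, fail to reject H0.


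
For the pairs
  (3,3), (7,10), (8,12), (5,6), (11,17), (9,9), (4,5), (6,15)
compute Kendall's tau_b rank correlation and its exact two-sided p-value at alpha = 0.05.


Step 1: Enumerate the 28 unordered pairs (i,j) with i<j and classify each by sign(x_j-x_i) * sign(y_j-y_i).
  (1,2):dx=+4,dy=+7->C; (1,3):dx=+5,dy=+9->C; (1,4):dx=+2,dy=+3->C; (1,5):dx=+8,dy=+14->C
  (1,6):dx=+6,dy=+6->C; (1,7):dx=+1,dy=+2->C; (1,8):dx=+3,dy=+12->C; (2,3):dx=+1,dy=+2->C
  (2,4):dx=-2,dy=-4->C; (2,5):dx=+4,dy=+7->C; (2,6):dx=+2,dy=-1->D; (2,7):dx=-3,dy=-5->C
  (2,8):dx=-1,dy=+5->D; (3,4):dx=-3,dy=-6->C; (3,5):dx=+3,dy=+5->C; (3,6):dx=+1,dy=-3->D
  (3,7):dx=-4,dy=-7->C; (3,8):dx=-2,dy=+3->D; (4,5):dx=+6,dy=+11->C; (4,6):dx=+4,dy=+3->C
  (4,7):dx=-1,dy=-1->C; (4,8):dx=+1,dy=+9->C; (5,6):dx=-2,dy=-8->C; (5,7):dx=-7,dy=-12->C
  (5,8):dx=-5,dy=-2->C; (6,7):dx=-5,dy=-4->C; (6,8):dx=-3,dy=+6->D; (7,8):dx=+2,dy=+10->C
Step 2: C = 23, D = 5, total pairs = 28.
Step 3: tau = (C - D)/(n(n-1)/2) = (23 - 5)/28 = 0.642857.
Step 4: Exact two-sided p-value (enumerate n! = 40320 permutations of y under H0): p = 0.031151.
Step 5: alpha = 0.05. reject H0.

tau_b = 0.6429 (C=23, D=5), p = 0.031151, reject H0.


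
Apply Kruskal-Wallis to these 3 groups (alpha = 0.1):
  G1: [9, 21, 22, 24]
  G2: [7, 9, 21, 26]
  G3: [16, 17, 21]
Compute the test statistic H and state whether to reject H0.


Step 1: Combine all N = 11 observations and assign midranks.
sorted (value, group, rank): (7,G2,1), (9,G1,2.5), (9,G2,2.5), (16,G3,4), (17,G3,5), (21,G1,7), (21,G2,7), (21,G3,7), (22,G1,9), (24,G1,10), (26,G2,11)
Step 2: Sum ranks within each group.
R_1 = 28.5 (n_1 = 4)
R_2 = 21.5 (n_2 = 4)
R_3 = 16 (n_3 = 3)
Step 3: H = 12/(N(N+1)) * sum(R_i^2/n_i) - 3(N+1)
     = 12/(11*12) * (28.5^2/4 + 21.5^2/4 + 16^2/3) - 3*12
     = 0.090909 * 403.958 - 36
     = 0.723485.
Step 4: Ties present; correction factor C = 1 - 30/(11^3 - 11) = 0.977273. Corrected H = 0.723485 / 0.977273 = 0.740310.
Step 5: Under H0, H ~ chi^2(2); p-value = 0.690627.
Step 6: alpha = 0.1. fail to reject H0.

H = 0.7403, df = 2, p = 0.690627, fail to reject H0.


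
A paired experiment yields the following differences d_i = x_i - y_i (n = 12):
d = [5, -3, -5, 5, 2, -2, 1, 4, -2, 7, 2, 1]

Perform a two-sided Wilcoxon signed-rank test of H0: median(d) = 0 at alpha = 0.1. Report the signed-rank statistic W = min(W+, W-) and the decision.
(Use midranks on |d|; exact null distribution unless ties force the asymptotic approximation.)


Step 1: Drop any zero differences (none here) and take |d_i|.
|d| = [5, 3, 5, 5, 2, 2, 1, 4, 2, 7, 2, 1]
Step 2: Midrank |d_i| (ties get averaged ranks).
ranks: |5|->10, |3|->7, |5|->10, |5|->10, |2|->4.5, |2|->4.5, |1|->1.5, |4|->8, |2|->4.5, |7|->12, |2|->4.5, |1|->1.5
Step 3: Attach original signs; sum ranks with positive sign and with negative sign.
W+ = 10 + 10 + 4.5 + 1.5 + 8 + 12 + 4.5 + 1.5 = 52
W- = 7 + 10 + 4.5 + 4.5 = 26
(Check: W+ + W- = 78 should equal n(n+1)/2 = 78.)
Step 4: Test statistic W = min(W+, W-) = 26.
Step 5: Ties in |d|, so use the tie-corrected normal approximation.
        E[W] = n(n+1)/4 = 12*13/4 = 39.
        Tie groups: |d|=1 (t=2), |d|=2 (t=4), |d|=5 (t=3); sum(t^3 - t) = 90.
        Var[W] = n(n+1)(2n+1)/24 - sum(t^3-t)/48 = 3900/24 - 90/48 = 160.625.
        z = (W - E[W]) / sqrt(Var[W]) = (26 - 39) / 12.6738 = -1.0257.
        Two-sided p = 2*Phi(z) = 0.305015.
Step 6: alpha = 0.1. fail to reject H0.

W+ = 52, W- = 26, W = min = 26, p = 0.305015, fail to reject H0.


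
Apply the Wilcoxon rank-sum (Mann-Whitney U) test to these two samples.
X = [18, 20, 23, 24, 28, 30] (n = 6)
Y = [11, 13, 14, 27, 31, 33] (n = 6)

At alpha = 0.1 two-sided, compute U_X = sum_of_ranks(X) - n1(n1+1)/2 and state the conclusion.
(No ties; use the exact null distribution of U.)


Step 1: Combine and sort all 12 observations; assign midranks.
sorted (value, group): (11,Y), (13,Y), (14,Y), (18,X), (20,X), (23,X), (24,X), (27,Y), (28,X), (30,X), (31,Y), (33,Y)
ranks: 11->1, 13->2, 14->3, 18->4, 20->5, 23->6, 24->7, 27->8, 28->9, 30->10, 31->11, 33->12
Step 2: Rank sum for X: R1 = 4 + 5 + 6 + 7 + 9 + 10 = 41.
Step 3: U_X = R1 - n1(n1+1)/2 = 41 - 6*7/2 = 41 - 21 = 20.
       U_Y = n1*n2 - U_X = 36 - 20 = 16.
Step 4: No ties, so the exact null distribution of U (based on enumerating the C(12,6) = 924 equally likely rank assignments) gives the two-sided p-value.
Step 5: p-value = 0.818182; compare to alpha = 0.1. fail to reject H0.

U_X = 20, p = 0.818182, fail to reject H0 at alpha = 0.1.


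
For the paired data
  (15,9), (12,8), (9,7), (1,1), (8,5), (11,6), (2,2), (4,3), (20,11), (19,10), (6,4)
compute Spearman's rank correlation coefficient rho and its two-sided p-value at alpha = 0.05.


Step 1: Rank x and y separately (midranks; no ties here).
rank(x): 15->9, 12->8, 9->6, 1->1, 8->5, 11->7, 2->2, 4->3, 20->11, 19->10, 6->4
rank(y): 9->9, 8->8, 7->7, 1->1, 5->5, 6->6, 2->2, 3->3, 11->11, 10->10, 4->4
Step 2: d_i = R_x(i) - R_y(i); compute d_i^2.
  (9-9)^2=0, (8-8)^2=0, (6-7)^2=1, (1-1)^2=0, (5-5)^2=0, (7-6)^2=1, (2-2)^2=0, (3-3)^2=0, (11-11)^2=0, (10-10)^2=0, (4-4)^2=0
sum(d^2) = 2.
Step 3: rho = 1 - 6*2 / (11*(11^2 - 1)) = 1 - 12/1320 = 0.990909.
Step 4: Under H0, t = rho * sqrt((n-2)/(1-rho^2)) = 22.0966 ~ t(9).
Step 5: Two-sided p-value from the t-distribution with 9 df = 0.000000.
Step 6: alpha = 0.05. reject H0.

rho = 0.9909, p = 0.000000, reject H0 at alpha = 0.05.
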